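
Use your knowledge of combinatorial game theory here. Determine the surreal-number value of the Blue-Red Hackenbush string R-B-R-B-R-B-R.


Edges (from ground): R-B-R-B-R-B-R
By Berlekamp's sign-expansion rule, a Blue-Red Hackenbush stalk has the value of the surreal number whose sign sequence is the edge sequence with B -> + and R -> -.
Sign sequence: -+-+-+-
Trace the sign expansion in the surreal number tree, starting from 0:
Edge 1: R (sign -) -> bounds (-inf, 0), value = -1
Edge 2: B (sign +) -> bounds (-1, 0), value = -1/2
Edge 3: R (sign -) -> bounds (-1, -1/2), value = -3/4
Edge 4: B (sign +) -> bounds (-3/4, -1/2), value = -5/8
Edge 5: R (sign -) -> bounds (-3/4, -5/8), value = -11/16
Edge 6: B (sign +) -> bounds (-11/16, -5/8), value = -21/32
Edge 7: R (sign -) -> bounds (-11/16, -21/32), value = -43/64
Game value = -43/64

-43/64


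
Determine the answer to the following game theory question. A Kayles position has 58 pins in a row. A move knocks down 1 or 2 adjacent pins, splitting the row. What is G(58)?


Kayles: a move removes 1 or 2 adjacent pins from a contiguous row.
Removing pins from a row of k leaves two independent rows (a, b) with a + b = k - 1 (one pin) or a + b = k - 2 (two pins); an end removal gives a = 0.
By Sprague-Grundy, G(k) = mex{ G(a) XOR G(b) } over all these splits. G(0) = 0.
G(1): splits (0,0):0^0=0 -> mex({0}) = 1
G(2): splits (0,1):0^1=1 (0,0):0^0=0 -> mex({0, 1}) = 2
G(3): splits (0,2):0^2=2 (1,1):1^1=0 (0,1):0^1=1 -> mex({0, 1, 2}) = 3
G(4): splits (0,3):0^3=3 (1,2):1^2=3 (0,2):0^2=2 (1,1):1^1=0 -> mex({0, 2, 3}) = 1
G(5): splits (0,4):0^1=1 (1,3):1^3=2 (2,2):2^2=0 (0,3):0^3=3 (1,2):1^2=3 -> mex({0, 1, 2, 3}) = 4
G(6) = mex({0, 1, 2, 4}) = 3
G(7) = mex({0, 1, 3, 4, 5}) = 2
G(8) = mex({0, 2, 3, 5, 6}) = 1
G(9) = mex({0, 1, 2, 3, 6, 7}) = 4
G(10) = mex({0, 1, 3, 4, 5, 7}) = 2
G(11) = mex({0, 1, 2, 3, 4, 5}) = 6
G(12) = mex({0, 1, 2, 3, 5, 6, 7}) = 4
G(13) = mex({0, 2, 3, 4, 6, 7}) = 1
G(14) = mex({0, 1, 4, 5, 6, 7}) = 2
G(15) = mex({0, 1, 2, 3, 4, 5, 6}) = 7
G(16) = mex({0, 2, 3, 5, 6, 7}) = 1
G(17) = mex({0, 1, 2, 3, 5, 6, 7}) = 4
G(18) = mex({0, 1, 2, 4, 5, 6}) = 3
G(19) = mex({0, 1, 3, 4, 5, 7}) = 2
G(20) = mex({0, 2, 3, 4, 5, 6, 7}) = 1
G(21) = mex({0, 1, 2, 3, 5, 6, 7}) = 4
G(22) = mex({0, 1, 2, 3, 4, 5, 7}) = 6
G(23) = mex({0, 1, 2, 3, 4, 5, 6}) = 7
G(24) = mex({0, 1, 2, 3, 5, 6, 7}) = 4
G(25) = mex({0, 2, 3, 4, 6, 7}) = 1
G(26) = mex({0, 1, 3, 4, 5, 6, 7}) = 2
G(27) = mex({0, 1, 2, 3, 4, 5, 6, 7}) = 8
G(28) = mex({0, 1, 2, 3, 4, 6, 7, 8}) = 5
G(29) = mex({0, 1, 2, 3, 5, 6, 7, 8, 9}) = 4
G(30) = mex({0, 1, 2, 3, 4, 5, 6, 9, 10}) = 7
G(31) = mex({0, 1, 3, 4, 5, 7, 10, 11}) = 2
G(32) = mex({0, 2, 3, 4, 5, 6, 7, 9, 11}) = 1
G(33) = mex({0, 1, 2, 3, 4, 5, 6, 7, 9, 12}) = 8
G(34) = mex({0, 1, 2, 3, 4, 5, 7, 8, 11, 12}) = 6
G(35) = mex({0, 1, 2, 3, 4, 5, 6, 8, 9, 10, 11}) = 7
G(36) = mex({0, 1, 2, 3, 5, 6, 7, 9, 10}) = 4
G(37) = mex({0, 2, 3, 4, 6, 7, 9, 10, 11, 12}) = 1
G(38) = mex({0, 1, 3, 4, 5, 6, 7, 9, 10, 11, 12}) = 2
G(39) = mex({0, 1, 2, 4, 5, 6, 7, 9, 10, 12, 14}) = 3
G(40) = mex({0, 2, 3, 4, 6, 7, 11, 12, 14}) = 1
G(41) = mex({0, 1, 2, 3, 5, 6, 7, 9, 10, 11, 12}) = 4
G(42) = mex({0, 1, 2, 3, 4, 5, 6, 9, 10}) = 7
G(43) = mex({0, 1, 3, 4, 5, 7, 9, 10, 12, 15}) = 2
G(44) = mex({0, 2, 3, 4, 5, 6, 7, 9, 10, 12, 15}) = 1
G(45) = mex({0, 1, 2, 3, 4, 5, 6, 7, 9, 10, 12, 14}) = 8
G(46) = mex({0, 1, 3, 4, 5, 7, 8, 11, 12, 14}) = 2
G(47) = mex({0, 1, 2, 3, 4, 5, 6, 8, 9, 10, 11, 12}) = 7
G(48) = mex({0, 1, 2, 3, 5, 6, 7, 9, 10}) = 4
G(49) = mex({0, 2, 3, 4, 6, 7, 9, 10, 11, 12, 15}) = 1
G(50) = mex({0, 1, 4, 5, 6, 7, 9, 11, 12, 14, 15}) = 2
G(51) = mex({0, 1, 2, 3, 4, 5, 6, 7, 9, 12, 14, 15}) = 8
G(52) = mex({0, 2, 3, 4, 5, 6, 7, 8, 11, 12, 15}) = 1
G(53) = mex({0, 1, 2, 3, 5, 6, 7, 8, 9, 10, 11, 12}) = 4
G(54) = mex({0, 1, 2, 3, 4, 5, 6, 9, 10}) = 7
G(55) = mex({0, 1, 3, 4, 5, 7, 9, 10, 11, 12}) = 2
G(56) = mex({0, 2, 3, 4, 5, 6, 7, 9, 10, 11, 12, 13, 14}) = 1
G(57) = mex({0, 1, 2, 3, 5, 6, 7, 9, 10, 12, 13, 14, 15}) = 4
G(58) = mex({0, 1, 3, 4, 5, 7, 11, 12, 14, 15}) = 2
Therefore G(58) = 2.

2


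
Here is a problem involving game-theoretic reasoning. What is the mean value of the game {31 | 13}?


Game = {31 | 13}, a switch {a | b} with numbers a > b.
Its thermograph has left wall a - t and right wall b + t, which meet at t = (a - b)/2, where both equal (a + b)/2. So the mast (mean value) is at (a + b)/2.
Mean = (31 + (13))/2 = 44/2 = 22

22


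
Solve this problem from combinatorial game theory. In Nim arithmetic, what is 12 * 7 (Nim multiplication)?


Nim multiplication is bilinear over XOR: (u XOR v) * w = (u*w) XOR (v*w).
So we split each operand into its bit components and XOR the pairwise Nim products.
12 = 4 + 8 (as XOR of powers of 2).
7 = 1 + 2 + 4 (as XOR of powers of 2).
Using the standard Nim-product table on single bits:
  2*2 = 3,   2*4 = 8,   2*8 = 12,
  4*4 = 6,   4*8 = 11,  8*8 = 13,
and  1*x = x (identity), k*l = l*k (commutative).
Pairwise Nim products:
  4 * 1 = 4
  4 * 2 = 8
  4 * 4 = 6
  8 * 1 = 8
  8 * 2 = 12
  8 * 4 = 11
XOR them: 4 XOR 8 XOR 6 XOR 8 XOR 12 XOR 11 = 5.
Result: 12 * 7 = 5 (in Nim).

5


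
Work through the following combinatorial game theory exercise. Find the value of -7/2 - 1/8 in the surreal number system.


x = -7/2, y = 1/8
Converting to common denominator: 8
x = -28/8, y = 1/8
x - y = -7/2 - 1/8 = -29/8

-29/8


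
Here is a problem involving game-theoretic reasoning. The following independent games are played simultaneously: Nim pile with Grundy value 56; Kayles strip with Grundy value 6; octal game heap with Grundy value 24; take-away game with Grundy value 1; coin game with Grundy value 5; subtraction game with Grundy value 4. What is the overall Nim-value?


By the Sprague-Grundy theorem, the Grundy value of a sum of games is the XOR of individual Grundy values.
Nim pile: Grundy value = 56. Running XOR: 0 XOR 56 = 56
Kayles strip: Grundy value = 6. Running XOR: 56 XOR 6 = 62
octal game heap: Grundy value = 24. Running XOR: 62 XOR 24 = 38
take-away game: Grundy value = 1. Running XOR: 38 XOR 1 = 39
coin game: Grundy value = 5. Running XOR: 39 XOR 5 = 34
subtraction game: Grundy value = 4. Running XOR: 34 XOR 4 = 38
The combined Grundy value is 38.

38


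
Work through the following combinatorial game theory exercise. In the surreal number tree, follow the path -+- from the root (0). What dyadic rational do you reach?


Sign expansion: -+-
Rule: track bounds (lo, hi), initially (-inf, +inf). On '+', the current value becomes lo and we move to the simplest number in (value, hi): value + 1 if hi = +inf, otherwise the midpoint (value + hi)/2. On '-', the current value becomes hi and we move to value - 1 if lo = -inf, otherwise the midpoint (lo + value)/2.
Start at 0.
Step 1: sign = -, move left. Bounds: (-inf, 0). Value = -1
Step 2: sign = +, move right. Bounds: (-1, 0). Value = -1/2
Step 3: sign = -, move left. Bounds: (-1, -1/2). Value = -3/4
The surreal number with sign expansion -+- is -3/4.

-3/4


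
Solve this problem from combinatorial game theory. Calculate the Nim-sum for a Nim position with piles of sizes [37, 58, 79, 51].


We need the XOR (exclusive or) of all pile sizes.
After XOR-ing pile 1 (size 37): 0 XOR 37 = 37
After XOR-ing pile 2 (size 58): 37 XOR 58 = 31
After XOR-ing pile 3 (size 79): 31 XOR 79 = 80
After XOR-ing pile 4 (size 51): 80 XOR 51 = 99
The Nim-value of this position is 99.

99


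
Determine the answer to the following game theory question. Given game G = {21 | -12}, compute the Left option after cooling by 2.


Original game: {21 | -12} (a switch {a | b} with a > b).
Cooling by t (for t below the temperature (a - b)/2 = 33/2) taxes each move by t: {a | b} cooled by t is {a - t | b + t}.
Cooling amount: t = 2
Cooled Left option: 21 - 2 = 19
Cooled Right option: -12 + 2 = -10
Cooled game: {19 | -10}
Left option = 19

19


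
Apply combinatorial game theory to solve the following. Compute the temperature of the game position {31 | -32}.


The game is {31 | -32}, a switch {a | b} with numbers a > b.
Cooling {a | b} by t gives {a - t | b + t}, which stops being hot when a - t = b + t, i.e. at t = (a - b)/2. So the temperature of a switch is (a - b)/2.
Temperature = (Left option - Right option) / 2
= (31 - (-32)) / 2
= 63 / 2
= 63/2

63/2


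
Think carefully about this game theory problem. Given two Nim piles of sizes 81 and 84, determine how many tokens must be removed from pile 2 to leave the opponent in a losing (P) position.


Piles: 81 and 84
Current XOR: 81 XOR 84 = 5 (non-zero, so this is an N-position).
To make the XOR zero, we need to find a move that balances the piles.
For pile 2 (size 84): target = 84 XOR 5 = 81
We reduce pile 2 from 84 to 81.
Tokens removed: 84 - 81 = 3
Verification: 81 XOR 81 = 0

3


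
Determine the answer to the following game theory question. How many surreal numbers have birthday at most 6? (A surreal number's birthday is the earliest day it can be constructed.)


Day 0: {|} = 0 is born. Count = 1.
Day n: the number of surreal numbers born by day n is 2^(n+1) - 1.
By day 0: 2^1 - 1 = 1
By day 1: 2^2 - 1 = 3
By day 2: 2^3 - 1 = 7
By day 3: 2^4 - 1 = 15
By day 4: 2^5 - 1 = 31
By day 5: 2^6 - 1 = 63
By day 6: 2^7 - 1 = 127
By day 6: 127 surreal numbers.

127


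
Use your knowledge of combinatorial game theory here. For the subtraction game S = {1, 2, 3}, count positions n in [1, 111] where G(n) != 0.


Subtraction set S = {1, 2, 3}, so G(n) = n mod 4.
G(n) = 0 when n is a multiple of 4.
Multiples of 4 in [1, 111]: 27
N-positions (nonzero Grundy) = 111 - 27 = 84

84


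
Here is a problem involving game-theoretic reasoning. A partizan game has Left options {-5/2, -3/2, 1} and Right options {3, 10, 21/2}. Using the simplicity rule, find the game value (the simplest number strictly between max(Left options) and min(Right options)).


Left options: {-5/2, -3/2, 1}, max = 1
Right options: {3, 10, 21/2}, min = 3
All options are numbers and max(Left) < min(Right), so by the simplicity theorem the value is the simplest (earliest-born) number strictly between 1 and 3.
The only integer strictly between 1 and 3 is 2.
No non-integer in the interval can be simpler: if x is a non-integer in the interval, then floor(x) or ceil(x) also lies in the interval (the interval contains an integer), and both are proper prefixes of x's sign expansion, i.e. born earlier. So the game value is 2.
Game value = 2

2


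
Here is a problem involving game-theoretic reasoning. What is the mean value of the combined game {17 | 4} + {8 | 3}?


G1 = {17 | 4}, G2 = {8 | 3}
Each is a switch {a | b} with numbers a > b; its mean value is (a + b)/2, and mean value is additive over game sums: m(G1 + G2) = m(G1) + m(G2).
Mean of G1 = (17 + (4))/2 = 21/2 = 21/2
Mean of G2 = (8 + (3))/2 = 11/2 = 11/2
Mean of G1 + G2 = 21/2 + 11/2 = 16

16


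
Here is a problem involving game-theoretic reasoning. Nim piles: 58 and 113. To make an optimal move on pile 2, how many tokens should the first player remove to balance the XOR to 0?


Piles: 58 and 113
Current XOR: 58 XOR 113 = 75 (non-zero, so this is an N-position).
To make the XOR zero, we need to find a move that balances the piles.
For pile 2 (size 113): target = 113 XOR 75 = 58
We reduce pile 2 from 113 to 58.
Tokens removed: 113 - 58 = 55
Verification: 58 XOR 58 = 0

55


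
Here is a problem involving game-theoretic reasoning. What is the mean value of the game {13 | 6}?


Game = {13 | 6}, a switch {a | b} with numbers a > b.
Its thermograph has left wall a - t and right wall b + t, which meet at t = (a - b)/2, where both equal (a + b)/2. So the mast (mean value) is at (a + b)/2.
Mean = (13 + (6))/2 = 19/2 = 19/2

19/2


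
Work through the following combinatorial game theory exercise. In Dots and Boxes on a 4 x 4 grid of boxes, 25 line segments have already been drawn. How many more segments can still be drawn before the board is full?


Grid: 4 x 4 boxes, i.e. 5 rows and 5 columns of dots.
Horizontal edges: (rows + 1) * cols = 5 * 4 = 20
Vertical edges: rows * (cols + 1) = 4 * 5 = 20
Total edges: 20 + 20 = 40
Edges drawn: 25
Remaining: 40 - 25 = 15

15


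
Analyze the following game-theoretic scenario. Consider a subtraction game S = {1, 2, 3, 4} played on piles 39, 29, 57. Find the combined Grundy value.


Subtraction set: {1, 2, 3, 4}
For this subtraction set, G(n) = n mod 5 (period = max + 1 = 5).
Pile 1 (size 39): G(39) = 39 mod 5 = 4
Pile 2 (size 29): G(29) = 29 mod 5 = 4
Pile 3 (size 57): G(57) = 57 mod 5 = 2
Total Grundy value = XOR of all: 4 XOR 4 XOR 2 = 2

2


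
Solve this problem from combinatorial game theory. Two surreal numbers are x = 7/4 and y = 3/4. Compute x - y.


x = 7/4, y = 3/4
Converting to common denominator: 4
x = 7/4, y = 3/4
x - y = 7/4 - 3/4 = 1

1


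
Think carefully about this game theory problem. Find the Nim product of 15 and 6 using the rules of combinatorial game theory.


Nim multiplication is bilinear over XOR: (u XOR v) * w = (u*w) XOR (v*w).
So we split each operand into its bit components and XOR the pairwise Nim products.
15 = 1 + 2 + 4 + 8 (as XOR of powers of 2).
6 = 2 + 4 (as XOR of powers of 2).
Using the standard Nim-product table on single bits:
  2*2 = 3,   2*4 = 8,   2*8 = 12,
  4*4 = 6,   4*8 = 11,  8*8 = 13,
and  1*x = x (identity), k*l = l*k (commutative).
Pairwise Nim products:
  1 * 2 = 2
  1 * 4 = 4
  2 * 2 = 3
  2 * 4 = 8
  4 * 2 = 8
  4 * 4 = 6
  8 * 2 = 12
  8 * 4 = 11
XOR them: 2 XOR 4 XOR 3 XOR 8 XOR 8 XOR 6 XOR 12 XOR 11 = 4.
Result: 15 * 6 = 4 (in Nim).

4


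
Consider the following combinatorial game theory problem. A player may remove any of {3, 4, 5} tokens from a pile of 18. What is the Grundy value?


The subtraction set is S = {3, 4, 5}.
G(k) = mex{ G(k - s) : s in S, s <= k }. We compute iteratively: G(0) = 0.
G(1) = mex({}) = 0
G(2) = mex({}) = 0
G(3) = mex({0}) = 1
G(4) = mex({0}) = 1
G(5) = mex({0}) = 1
G(6) = mex({0, 1}) = 2
G(7) = mex({0, 1}) = 2
G(8) = mex({1}) = 0
G(9) = mex({1, 2}) = 0
G(10) = mex({1, 2}) = 0
G(11) = mex({0, 2}) = 1
G(12) = mex({0, 2}) = 1
Observe that G(8)..G(12) = 0, 0, 0, 1, 1 repeats G(0)..G(4) = 0, 0, 0, 1, 1.
For k >= max(S) = 5, G(k) is determined by the previous 5 values G(k-5)..G(k-1); a window of 5 consecutive values has recurred shifted by 8, so by induction G(k + 8) = G(k) for all k >= 0: the sequence is periodic from the start with period 8.
One period: G(0..7) = 0, 0, 0, 1, 1, 1, 2, 2.
18 mod 8 = 2, so G(18) = G(2) = 0.

0


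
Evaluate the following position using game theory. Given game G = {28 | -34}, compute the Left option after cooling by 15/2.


Original game: {28 | -34} (a switch {a | b} with a > b).
Cooling by t (for t below the temperature (a - b)/2 = 31) taxes each move by t: {a | b} cooled by t is {a - t | b + t}.
Cooling amount: t = 15/2
Cooled Left option: 28 - 15/2 = 41/2
Cooled Right option: -34 + 15/2 = -53/2
Cooled game: {41/2 | -53/2}
Left option = 41/2

41/2


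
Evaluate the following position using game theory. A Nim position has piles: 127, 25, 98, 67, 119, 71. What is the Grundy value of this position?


We need the XOR (exclusive or) of all pile sizes.
After XOR-ing pile 1 (size 127): 0 XOR 127 = 127
After XOR-ing pile 2 (size 25): 127 XOR 25 = 102
After XOR-ing pile 3 (size 98): 102 XOR 98 = 4
After XOR-ing pile 4 (size 67): 4 XOR 67 = 71
After XOR-ing pile 5 (size 119): 71 XOR 119 = 48
After XOR-ing pile 6 (size 71): 48 XOR 71 = 119
The Nim-value of this position is 119.

119


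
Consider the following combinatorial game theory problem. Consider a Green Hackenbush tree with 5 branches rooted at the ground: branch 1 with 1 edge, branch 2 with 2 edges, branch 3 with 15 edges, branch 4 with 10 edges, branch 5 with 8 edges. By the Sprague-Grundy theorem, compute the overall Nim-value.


The tree has 5 branches from the ground vertex.
In Green Hackenbush, the Nim-value of a simple path of length k is k.
Branch 1: length 1, Nim-value = 1
Branch 2: length 2, Nim-value = 2
Branch 3: length 15, Nim-value = 15
Branch 4: length 10, Nim-value = 10
Branch 5: length 8, Nim-value = 8
Total Nim-value = XOR of all branch values:
0 XOR 1 = 1
1 XOR 2 = 3
3 XOR 15 = 12
12 XOR 10 = 6
6 XOR 8 = 14
Nim-value of the tree = 14

14


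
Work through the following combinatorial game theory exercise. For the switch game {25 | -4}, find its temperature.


The game is {25 | -4}, a switch {a | b} with numbers a > b.
Cooling {a | b} by t gives {a - t | b + t}, which stops being hot when a - t = b + t, i.e. at t = (a - b)/2. So the temperature of a switch is (a - b)/2.
Temperature = (Left option - Right option) / 2
= (25 - (-4)) / 2
= 29 / 2
= 29/2

29/2


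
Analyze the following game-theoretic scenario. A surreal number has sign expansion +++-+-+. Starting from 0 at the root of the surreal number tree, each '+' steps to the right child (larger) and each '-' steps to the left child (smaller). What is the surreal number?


Sign expansion: +++-+-+
Rule: track bounds (lo, hi), initially (-inf, +inf). On '+', the current value becomes lo and we move to the simplest number in (value, hi): value + 1 if hi = +inf, otherwise the midpoint (value + hi)/2. On '-', the current value becomes hi and we move to value - 1 if lo = -inf, otherwise the midpoint (lo + value)/2.
Start at 0.
Step 1: sign = +, move right. Bounds: (0, +inf). Value = 1
Step 2: sign = +, move right. Bounds: (1, +inf). Value = 2
Step 3: sign = +, move right. Bounds: (2, +inf). Value = 3
Step 4: sign = -, move left. Bounds: (2, 3). Value = 5/2
Step 5: sign = +, move right. Bounds: (5/2, 3). Value = 11/4
Step 6: sign = -, move left. Bounds: (5/2, 11/4). Value = 21/8
Step 7: sign = +, move right. Bounds: (21/8, 11/4). Value = 43/16
The surreal number with sign expansion +++-+-+ is 43/16.

43/16


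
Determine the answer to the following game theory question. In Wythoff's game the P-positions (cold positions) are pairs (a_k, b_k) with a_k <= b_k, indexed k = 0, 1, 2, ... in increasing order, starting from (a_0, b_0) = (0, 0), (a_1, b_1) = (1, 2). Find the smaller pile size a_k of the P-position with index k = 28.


By Wythoff's theorem, a_k = floor(k * phi) and b_k = floor(k * phi^2) = a_k + k, where phi = (1 + sqrt(5))/2 is the golden ratio.
phi = (1 + sqrt(5))/2 = 1.618034
k = 28
k * phi = 28 * 1.618034 = 45.304952
a_28 = floor(k * phi) = 45

45


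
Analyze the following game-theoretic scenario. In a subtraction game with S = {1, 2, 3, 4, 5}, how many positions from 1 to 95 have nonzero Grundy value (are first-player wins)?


Subtraction set S = {1, 2, 3, 4, 5}, so G(n) = n mod 6.
G(n) = 0 when n is a multiple of 6.
Multiples of 6 in [1, 95]: 15
N-positions (nonzero Grundy) = 95 - 15 = 80

80


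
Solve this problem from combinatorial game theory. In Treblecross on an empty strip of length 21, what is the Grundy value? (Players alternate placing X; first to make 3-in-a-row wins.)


Treblecross: place X on empty cells; 3-in-a-row wins.
Playing within two cells of an existing X lets the opponent win at once, so sensible play treats the cells i-2..i+2 around each X as dead. The player left with no safe cell loses, so this is a normal-play take-away game on strips of safe cells.
Placing X at cell i (0-indexed) of a strip of k safe cells leaves independent strips of sizes max(0, i-2) and max(0, k-i-3). Hence G(k) = mex{ G(max(0,i-2)) XOR G(max(0,k-i-3)) : 0 <= i < k }, with G(0) = 0.
G(1): splits (0,0):0^0=0 -> mex({0}) = 1
G(2): splits (0,0):0^0=0 -> mex({0}) = 1
G(3): splits (0,0):0^0=0 -> mex({0}) = 1
G(4): splits (0,1):0^1=1 (0,0):0^0=0 -> mex({0, 1}) = 2
G(5): splits (0,2):0^1=1 (0,1):0^1=1 (0,0):0^0=0 -> mex({0, 1}) = 2
G(6) = mex({1}) = 0
G(7) = mex({0, 1, 2}) = 3
G(8) = mex({0, 1, 2}) = 3
G(9) = mex({0, 2}) = 1
G(10) = mex({0, 2, 3}) = 1
G(11) = mex({0, 3}) = 1
G(12) = mex({1, 3}) = 0
G(13) = mex({0, 1, 2, 3}) = 4
G(14) = mex({0, 1, 2}) = 3
G(15) = mex({0, 1, 2}) = 3
G(16) = mex({0, 1, 2, 4}) = 3
G(17) = mex({0, 1, 3, 4}) = 2
G(18) = mex({0, 1, 3, 4}) = 2
G(19) = mex({0, 1, 3, 5}) = 2
G(20) = mex({0, 1, 2, 3, 5}) = 4
G(21) = mex({0, 1, 2, 3, 5}) = 4
Therefore G(21) = 4.

4


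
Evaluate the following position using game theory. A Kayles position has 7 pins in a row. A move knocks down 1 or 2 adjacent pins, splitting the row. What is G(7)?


Kayles: a move removes 1 or 2 adjacent pins from a contiguous row.
Removing pins from a row of k leaves two independent rows (a, b) with a + b = k - 1 (one pin) or a + b = k - 2 (two pins); an end removal gives a = 0.
By Sprague-Grundy, G(k) = mex{ G(a) XOR G(b) } over all these splits. G(0) = 0.
G(1): splits (0,0):0^0=0 -> mex({0}) = 1
G(2): splits (0,1):0^1=1 (0,0):0^0=0 -> mex({0, 1}) = 2
G(3): splits (0,2):0^2=2 (1,1):1^1=0 (0,1):0^1=1 -> mex({0, 1, 2}) = 3
G(4): splits (0,3):0^3=3 (1,2):1^2=3 (0,2):0^2=2 (1,1):1^1=0 -> mex({0, 2, 3}) = 1
G(5): splits (0,4):0^1=1 (1,3):1^3=2 (2,2):2^2=0 (0,3):0^3=3 (1,2):1^2=3 -> mex({0, 1, 2, 3}) = 4
G(6) = mex({0, 1, 2, 4}) = 3
G(7) = mex({0, 1, 3, 4, 5}) = 2
Therefore G(7) = 2.

2


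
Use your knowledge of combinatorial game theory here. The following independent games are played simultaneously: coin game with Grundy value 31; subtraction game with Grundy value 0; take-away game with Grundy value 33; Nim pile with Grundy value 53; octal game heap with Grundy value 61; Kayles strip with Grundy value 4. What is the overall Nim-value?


By the Sprague-Grundy theorem, the Grundy value of a sum of games is the XOR of individual Grundy values.
coin game: Grundy value = 31. Running XOR: 0 XOR 31 = 31
subtraction game: Grundy value = 0. Running XOR: 31 XOR 0 = 31
take-away game: Grundy value = 33. Running XOR: 31 XOR 33 = 62
Nim pile: Grundy value = 53. Running XOR: 62 XOR 53 = 11
octal game heap: Grundy value = 61. Running XOR: 11 XOR 61 = 54
Kayles strip: Grundy value = 4. Running XOR: 54 XOR 4 = 50
The combined Grundy value is 50.

50


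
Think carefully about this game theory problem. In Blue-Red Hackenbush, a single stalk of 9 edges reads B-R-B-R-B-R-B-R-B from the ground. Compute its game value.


Edges (from ground): B-R-B-R-B-R-B-R-B
By Berlekamp's sign-expansion rule, a Blue-Red Hackenbush stalk has the value of the surreal number whose sign sequence is the edge sequence with B -> + and R -> -.
Sign sequence: +-+-+-+-+
Trace the sign expansion in the surreal number tree, starting from 0:
Edge 1: B (sign +) -> bounds (0, +inf), value = 1
Edge 2: R (sign -) -> bounds (0, 1), value = 1/2
Edge 3: B (sign +) -> bounds (1/2, 1), value = 3/4
Edge 4: R (sign -) -> bounds (1/2, 3/4), value = 5/8
Edge 5: B (sign +) -> bounds (5/8, 3/4), value = 11/16
Edge 6: R (sign -) -> bounds (5/8, 11/16), value = 21/32
Edge 7: B (sign +) -> bounds (21/32, 11/16), value = 43/64
Edge 8: R (sign -) -> bounds (21/32, 43/64), value = 85/128
Edge 9: B (sign +) -> bounds (85/128, 43/64), value = 171/256
Game value = 171/256

171/256


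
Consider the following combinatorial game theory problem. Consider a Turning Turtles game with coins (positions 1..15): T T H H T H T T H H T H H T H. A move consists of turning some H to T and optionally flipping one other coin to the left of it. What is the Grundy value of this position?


Coins: T T H H T H T T H H T H H T H
Key fact: a single head at position k behaves exactly like a Nim heap of size k (turning it to T and optionally flipping a coin at j < k corresponds to moving the heap from k to j, or to 0), and heads combine as a disjunctive sum (two heads at the same place would cancel, matching j XOR j = 0). So the Nim-value is the XOR of the 1-indexed positions of the heads.
Face-up positions (1-indexed): [3, 4, 6, 9, 10, 12, 13, 15]
XOR 0 with 3: 0 XOR 3 = 3
XOR 3 with 4: 3 XOR 4 = 7
XOR 7 with 6: 7 XOR 6 = 1
XOR 1 with 9: 1 XOR 9 = 8
XOR 8 with 10: 8 XOR 10 = 2
XOR 2 with 12: 2 XOR 12 = 14
XOR 14 with 13: 14 XOR 13 = 3
XOR 3 with 15: 3 XOR 15 = 12
Nim-value = 12

12


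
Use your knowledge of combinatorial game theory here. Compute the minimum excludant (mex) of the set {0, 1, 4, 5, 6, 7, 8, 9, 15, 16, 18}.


Set = {0, 1, 4, 5, 6, 7, 8, 9, 15, 16, 18}
0 is in the set.
1 is in the set.
2 is NOT in the set. This is the mex.
mex = 2

2


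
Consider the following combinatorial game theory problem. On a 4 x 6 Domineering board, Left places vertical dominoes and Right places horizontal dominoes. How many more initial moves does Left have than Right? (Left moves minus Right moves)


Board is 4 x 6 (rows x cols).
Left (vertical) placements: (rows-1) * cols = 3 * 6 = 18
Right (horizontal) placements: rows * (cols-1) = 4 * 5 = 20
Advantage = Left - Right = 18 - 20 = -2

-2


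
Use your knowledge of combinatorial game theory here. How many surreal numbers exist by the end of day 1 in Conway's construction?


Day 0: {|} = 0 is born. Count = 1.
Day n: the number of surreal numbers born by day n is 2^(n+1) - 1.
By day 0: 2^1 - 1 = 1
By day 1: 2^2 - 1 = 3
By day 1: 3 surreal numbers.

3


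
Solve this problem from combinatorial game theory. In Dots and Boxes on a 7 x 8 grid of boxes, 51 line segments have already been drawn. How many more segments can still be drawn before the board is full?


Grid: 7 x 8 boxes, i.e. 8 rows and 9 columns of dots.
Horizontal edges: (rows + 1) * cols = 8 * 8 = 64
Vertical edges: rows * (cols + 1) = 7 * 9 = 63
Total edges: 64 + 63 = 127
Edges drawn: 51
Remaining: 127 - 51 = 76

76


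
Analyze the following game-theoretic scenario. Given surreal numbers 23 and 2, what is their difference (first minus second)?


x = 23, y = 2
x - y = 23 - 2 = 21

21


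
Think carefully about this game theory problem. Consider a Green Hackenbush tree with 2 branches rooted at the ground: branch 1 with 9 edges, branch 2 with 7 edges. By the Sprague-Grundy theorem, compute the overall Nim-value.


The tree has 2 branches from the ground vertex.
In Green Hackenbush, the Nim-value of a simple path of length k is k.
Branch 1: length 9, Nim-value = 9
Branch 2: length 7, Nim-value = 7
Total Nim-value = XOR of all branch values:
0 XOR 9 = 9
9 XOR 7 = 14
Nim-value of the tree = 14

14


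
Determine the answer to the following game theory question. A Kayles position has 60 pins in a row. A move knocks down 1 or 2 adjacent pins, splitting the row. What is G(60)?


Kayles: a move removes 1 or 2 adjacent pins from a contiguous row.
Removing pins from a row of k leaves two independent rows (a, b) with a + b = k - 1 (one pin) or a + b = k - 2 (two pins); an end removal gives a = 0.
By Sprague-Grundy, G(k) = mex{ G(a) XOR G(b) } over all these splits. G(0) = 0.
G(1): splits (0,0):0^0=0 -> mex({0}) = 1
G(2): splits (0,1):0^1=1 (0,0):0^0=0 -> mex({0, 1}) = 2
G(3): splits (0,2):0^2=2 (1,1):1^1=0 (0,1):0^1=1 -> mex({0, 1, 2}) = 3
G(4): splits (0,3):0^3=3 (1,2):1^2=3 (0,2):0^2=2 (1,1):1^1=0 -> mex({0, 2, 3}) = 1
G(5): splits (0,4):0^1=1 (1,3):1^3=2 (2,2):2^2=0 (0,3):0^3=3 (1,2):1^2=3 -> mex({0, 1, 2, 3}) = 4
G(6) = mex({0, 1, 2, 4}) = 3
G(7) = mex({0, 1, 3, 4, 5}) = 2
G(8) = mex({0, 2, 3, 5, 6}) = 1
G(9) = mex({0, 1, 2, 3, 6, 7}) = 4
G(10) = mex({0, 1, 3, 4, 5, 7}) = 2
G(11) = mex({0, 1, 2, 3, 4, 5}) = 6
G(12) = mex({0, 1, 2, 3, 5, 6, 7}) = 4
G(13) = mex({0, 2, 3, 4, 6, 7}) = 1
G(14) = mex({0, 1, 4, 5, 6, 7}) = 2
G(15) = mex({0, 1, 2, 3, 4, 5, 6}) = 7
G(16) = mex({0, 2, 3, 5, 6, 7}) = 1
G(17) = mex({0, 1, 2, 3, 5, 6, 7}) = 4
G(18) = mex({0, 1, 2, 4, 5, 6}) = 3
G(19) = mex({0, 1, 3, 4, 5, 7}) = 2
G(20) = mex({0, 2, 3, 4, 5, 6, 7}) = 1
G(21) = mex({0, 1, 2, 3, 5, 6, 7}) = 4
G(22) = mex({0, 1, 2, 3, 4, 5, 7}) = 6
G(23) = mex({0, 1, 2, 3, 4, 5, 6}) = 7
G(24) = mex({0, 1, 2, 3, 5, 6, 7}) = 4
G(25) = mex({0, 2, 3, 4, 6, 7}) = 1
G(26) = mex({0, 1, 3, 4, 5, 6, 7}) = 2
G(27) = mex({0, 1, 2, 3, 4, 5, 6, 7}) = 8
G(28) = mex({0, 1, 2, 3, 4, 6, 7, 8}) = 5
G(29) = mex({0, 1, 2, 3, 5, 6, 7, 8, 9}) = 4
G(30) = mex({0, 1, 2, 3, 4, 5, 6, 9, 10}) = 7
G(31) = mex({0, 1, 3, 4, 5, 7, 10, 11}) = 2
G(32) = mex({0, 2, 3, 4, 5, 6, 7, 9, 11}) = 1
G(33) = mex({0, 1, 2, 3, 4, 5, 6, 7, 9, 12}) = 8
G(34) = mex({0, 1, 2, 3, 4, 5, 7, 8, 11, 12}) = 6
G(35) = mex({0, 1, 2, 3, 4, 5, 6, 8, 9, 10, 11}) = 7
G(36) = mex({0, 1, 2, 3, 5, 6, 7, 9, 10}) = 4
G(37) = mex({0, 2, 3, 4, 6, 7, 9, 10, 11, 12}) = 1
G(38) = mex({0, 1, 3, 4, 5, 6, 7, 9, 10, 11, 12}) = 2
G(39) = mex({0, 1, 2, 4, 5, 6, 7, 9, 10, 12, 14}) = 3
G(40) = mex({0, 2, 3, 4, 6, 7, 11, 12, 14}) = 1
G(41) = mex({0, 1, 2, 3, 5, 6, 7, 9, 10, 11, 12}) = 4
G(42) = mex({0, 1, 2, 3, 4, 5, 6, 9, 10}) = 7
G(43) = mex({0, 1, 3, 4, 5, 7, 9, 10, 12, 15}) = 2
G(44) = mex({0, 2, 3, 4, 5, 6, 7, 9, 10, 12, 15}) = 1
G(45) = mex({0, 1, 2, 3, 4, 5, 6, 7, 9, 10, 12, 14}) = 8
G(46) = mex({0, 1, 3, 4, 5, 7, 8, 11, 12, 14}) = 2
G(47) = mex({0, 1, 2, 3, 4, 5, 6, 8, 9, 10, 11, 12}) = 7
G(48) = mex({0, 1, 2, 3, 5, 6, 7, 9, 10}) = 4
G(49) = mex({0, 2, 3, 4, 6, 7, 9, 10, 11, 12, 15}) = 1
G(50) = mex({0, 1, 4, 5, 6, 7, 9, 11, 12, 14, 15}) = 2
G(51) = mex({0, 1, 2, 3, 4, 5, 6, 7, 9, 12, 14, 15}) = 8
G(52) = mex({0, 2, 3, 4, 5, 6, 7, 8, 11, 12, 15}) = 1
G(53) = mex({0, 1, 2, 3, 5, 6, 7, 8, 9, 10, 11, 12}) = 4
G(54) = mex({0, 1, 2, 3, 4, 5, 6, 9, 10}) = 7
G(55) = mex({0, 1, 3, 4, 5, 7, 9, 10, 11, 12}) = 2
G(56) = mex({0, 2, 3, 4, 5, 6, 7, 9, 10, 11, 12, 13, 14}) = 1
G(57) = mex({0, 1, 2, 3, 5, 6, 7, 9, 10, 12, 13, 14, 15}) = 4
G(58) = mex({0, 1, 3, 4, 5, 7, 11, 12, 14, 15}) = 2
G(59) = mex({0, 1, 2, 3, 4, 5, 6, 9, 10, 11, 12, 15}) = 7
G(60) = mex({0, 1, 2, 3, 5, 6, 7, 9, 10}) = 4
Therefore G(60) = 4.

4


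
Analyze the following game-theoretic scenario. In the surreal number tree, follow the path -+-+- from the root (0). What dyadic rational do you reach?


Sign expansion: -+-+-
Rule: track bounds (lo, hi), initially (-inf, +inf). On '+', the current value becomes lo and we move to the simplest number in (value, hi): value + 1 if hi = +inf, otherwise the midpoint (value + hi)/2. On '-', the current value becomes hi and we move to value - 1 if lo = -inf, otherwise the midpoint (lo + value)/2.
Start at 0.
Step 1: sign = -, move left. Bounds: (-inf, 0). Value = -1
Step 2: sign = +, move right. Bounds: (-1, 0). Value = -1/2
Step 3: sign = -, move left. Bounds: (-1, -1/2). Value = -3/4
Step 4: sign = +, move right. Bounds: (-3/4, -1/2). Value = -5/8
Step 5: sign = -, move left. Bounds: (-3/4, -5/8). Value = -11/16
The surreal number with sign expansion -+-+- is -11/16.

-11/16


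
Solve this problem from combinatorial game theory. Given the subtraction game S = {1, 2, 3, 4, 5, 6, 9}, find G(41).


The subtraction set is S = {1, 2, 3, 4, 5, 6, 9}.
G(k) = mex{ G(k - s) : s in S, s <= k }. We compute iteratively: G(0) = 0.
G(1) = mex({0}) = 1
G(2) = mex({0, 1}) = 2
G(3) = mex({0, 1, 2}) = 3
G(4) = mex({0, 1, 2, 3}) = 4
G(5) = mex({0, 1, 2, 3, 4}) = 5
G(6) = mex({0, 1, 2, 3, 4, 5}) = 6
G(7) = mex({1, 2, 3, 4, 5, 6}) = 0
G(8) = mex({0, 2, 3, 4, 5, 6}) = 1
G(9) = mex({0, 1, 3, 4, 5, 6}) = 2
G(10) = mex({0, 1, 2, 4, 5, 6}) = 3
G(11) = mex({0, 1, 2, 3, 5, 6}) = 4
G(12) = mex({0, 1, 2, 3, 4, 6}) = 5
G(13) = mex({0, 1, 2, 3, 4, 5}) = 6
G(14) = mex({1, 2, 3, 4, 5, 6}) = 0
G(15) = mex({0, 2, 3, 4, 5, 6}) = 1
Observe that G(7)..G(15) = 0, 1, 2, 3, 4, 5, 6, 0, 1 repeats G(0)..G(8) = 0, 1, 2, 3, 4, 5, 6, 0, 1.
For k >= max(S) = 9, G(k) is determined by the previous 9 values G(k-9)..G(k-1); a window of 9 consecutive values has recurred shifted by 7, so by induction G(k + 7) = G(k) for all k >= 0: the sequence is periodic from the start with period 7.
One period: G(0..6) = 0, 1, 2, 3, 4, 5, 6.
41 mod 7 = 6, so G(41) = G(6) = 6.

6


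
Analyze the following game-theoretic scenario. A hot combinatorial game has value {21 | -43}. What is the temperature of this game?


The game is {21 | -43}, a switch {a | b} with numbers a > b.
Cooling {a | b} by t gives {a - t | b + t}, which stops being hot when a - t = b + t, i.e. at t = (a - b)/2. So the temperature of a switch is (a - b)/2.
Temperature = (Left option - Right option) / 2
= (21 - (-43)) / 2
= 64 / 2
= 32

32


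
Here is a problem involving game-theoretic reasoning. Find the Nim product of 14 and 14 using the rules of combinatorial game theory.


Nim multiplication is bilinear over XOR: (u XOR v) * w = (u*w) XOR (v*w).
So we split each operand into its bit components and XOR the pairwise Nim products.
14 = 2 + 4 + 8 (as XOR of powers of 2).
14 = 2 + 4 + 8 (as XOR of powers of 2).
Using the standard Nim-product table on single bits:
  2*2 = 3,   2*4 = 8,   2*8 = 12,
  4*4 = 6,   4*8 = 11,  8*8 = 13,
and  1*x = x (identity), k*l = l*k (commutative).
Pairwise Nim products:
  2 * 2 = 3
  2 * 4 = 8
  2 * 8 = 12
  4 * 2 = 8
  4 * 4 = 6
  4 * 8 = 11
  8 * 2 = 12
  8 * 4 = 11
  8 * 8 = 13
XOR them: 3 XOR 8 XOR 12 XOR 8 XOR 6 XOR 11 XOR 12 XOR 11 XOR 13 = 8.
Result: 14 * 14 = 8 (in Nim).

8


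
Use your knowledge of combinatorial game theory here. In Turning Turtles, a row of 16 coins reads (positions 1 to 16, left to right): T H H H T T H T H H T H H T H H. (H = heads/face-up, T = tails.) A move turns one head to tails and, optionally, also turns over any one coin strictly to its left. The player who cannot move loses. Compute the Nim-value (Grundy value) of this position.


Coins: T H H H T T H T H H T H H T H H
Key fact: a single head at position k behaves exactly like a Nim heap of size k (turning it to T and optionally flipping a coin at j < k corresponds to moving the heap from k to j, or to 0), and heads combine as a disjunctive sum (two heads at the same place would cancel, matching j XOR j = 0). So the Nim-value is the XOR of the 1-indexed positions of the heads.
Face-up positions (1-indexed): [2, 3, 4, 7, 9, 10, 12, 13, 15, 16]
XOR 0 with 2: 0 XOR 2 = 2
XOR 2 with 3: 2 XOR 3 = 1
XOR 1 with 4: 1 XOR 4 = 5
XOR 5 with 7: 5 XOR 7 = 2
XOR 2 with 9: 2 XOR 9 = 11
XOR 11 with 10: 11 XOR 10 = 1
XOR 1 with 12: 1 XOR 12 = 13
XOR 13 with 13: 13 XOR 13 = 0
XOR 0 with 15: 0 XOR 15 = 15
XOR 15 with 16: 15 XOR 16 = 31
Nim-value = 31

31


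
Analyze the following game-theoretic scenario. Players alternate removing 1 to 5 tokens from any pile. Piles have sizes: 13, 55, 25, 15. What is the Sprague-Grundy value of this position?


Subtraction set: {1, 2, 3, 4, 5}
For this subtraction set, G(n) = n mod 6 (period = max + 1 = 6).
Pile 1 (size 13): G(13) = 13 mod 6 = 1
Pile 2 (size 55): G(55) = 55 mod 6 = 1
Pile 3 (size 25): G(25) = 25 mod 6 = 1
Pile 4 (size 15): G(15) = 15 mod 6 = 3
Total Grundy value = XOR of all: 1 XOR 1 XOR 1 XOR 3 = 2

2


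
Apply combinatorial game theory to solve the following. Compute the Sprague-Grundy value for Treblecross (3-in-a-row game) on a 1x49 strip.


Treblecross: place X on empty cells; 3-in-a-row wins.
Playing within two cells of an existing X lets the opponent win at once, so sensible play treats the cells i-2..i+2 around each X as dead. The player left with no safe cell loses, so this is a normal-play take-away game on strips of safe cells.
Placing X at cell i (0-indexed) of a strip of k safe cells leaves independent strips of sizes max(0, i-2) and max(0, k-i-3). Hence G(k) = mex{ G(max(0,i-2)) XOR G(max(0,k-i-3)) : 0 <= i < k }, with G(0) = 0.
G(1): splits (0,0):0^0=0 -> mex({0}) = 1
G(2): splits (0,0):0^0=0 -> mex({0}) = 1
G(3): splits (0,0):0^0=0 -> mex({0}) = 1
G(4): splits (0,1):0^1=1 (0,0):0^0=0 -> mex({0, 1}) = 2
G(5): splits (0,2):0^1=1 (0,1):0^1=1 (0,0):0^0=0 -> mex({0, 1}) = 2
G(6) = mex({1}) = 0
G(7) = mex({0, 1, 2}) = 3
G(8) = mex({0, 1, 2}) = 3
G(9) = mex({0, 2}) = 1
G(10) = mex({0, 2, 3}) = 1
G(11) = mex({0, 3}) = 1
G(12) = mex({1, 3}) = 0
G(13) = mex({0, 1, 2, 3}) = 4
G(14) = mex({0, 1, 2}) = 3
G(15) = mex({0, 1, 2}) = 3
G(16) = mex({0, 1, 2, 4}) = 3
G(17) = mex({0, 1, 3, 4}) = 2
G(18) = mex({0, 1, 3, 4}) = 2
G(19) = mex({0, 1, 3, 5}) = 2
G(20) = mex({0, 1, 2, 3, 5}) = 4
G(21) = mex({0, 1, 2, 3, 5}) = 4
G(22) = mex({1, 2, 6}) = 0
G(23) = mex({0, 1, 2, 3, 4, 6}) = 5
G(24) = mex({0, 1, 2, 3, 4}) = 5
G(25) = mex({0, 1, 3, 4, 7}) = 2
G(26) = mex({0, 1, 3, 4, 5, 7}) = 2
G(27) = mex({0, 1, 3, 5}) = 2
G(28) = mex({0, 1, 2, 5}) = 3
G(29) = mex({0, 1, 2, 4, 5, 6}) = 3
G(30) = mex({1, 2, 4, 6}) = 0
G(31) = mex({0, 1, 2, 3, 4, 6}) = 5
G(32) = mex({1, 2, 3, 4, 7}) = 0
G(33) = mex({0, 3, 7}) = 1
G(34) = mex({0, 2, 3, 5, 7}) = 1
G(35) = mex({0, 2, 3, 5, 6}) = 1
G(36) = mex({0, 1, 2, 5, 6}) = 3
G(37) = mex({0, 1, 2, 4, 5, 6}) = 3
G(38) = mex({0, 1, 2, 4}) = 3
G(39) = mex({0, 1, 2, 3, 4, 7}) = 5
G(40) = mex({0, 1, 2, 3, 4, 5, 7}) = 6
G(41) = mex({0, 1, 2, 3, 5, 7}) = 4
G(42) = mex({0, 1, 2, 3, 5, 6, 7}) = 4
G(43) = mex({0, 2, 3, 5, 6}) = 1
G(44) = mex({1, 2, 3, 4, 5, 6}) = 0
G(45) = mex({0, 1, 2, 3, 4, 6, 7}) = 5
G(46) = mex({0, 1, 2, 3, 4, 7}) = 5
G(47) = mex({0, 1, 2, 3, 4, 5, 7}) = 6
G(48) = mex({0, 1, 2, 3, 4, 5, 7}) = 6
G(49) = mex({0, 1, 3, 4, 5, 7}) = 2
Therefore G(49) = 2.

2


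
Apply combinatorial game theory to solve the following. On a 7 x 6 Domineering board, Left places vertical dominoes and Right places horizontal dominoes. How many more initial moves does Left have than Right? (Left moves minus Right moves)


Board is 7 x 6 (rows x cols).
Left (vertical) placements: (rows-1) * cols = 6 * 6 = 36
Right (horizontal) placements: rows * (cols-1) = 7 * 5 = 35
Advantage = Left - Right = 36 - 35 = 1

1


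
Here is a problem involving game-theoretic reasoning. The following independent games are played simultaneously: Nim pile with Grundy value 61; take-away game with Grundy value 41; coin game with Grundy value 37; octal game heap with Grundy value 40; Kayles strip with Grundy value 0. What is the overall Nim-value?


By the Sprague-Grundy theorem, the Grundy value of a sum of games is the XOR of individual Grundy values.
Nim pile: Grundy value = 61. Running XOR: 0 XOR 61 = 61
take-away game: Grundy value = 41. Running XOR: 61 XOR 41 = 20
coin game: Grundy value = 37. Running XOR: 20 XOR 37 = 49
octal game heap: Grundy value = 40. Running XOR: 49 XOR 40 = 25
Kayles strip: Grundy value = 0. Running XOR: 25 XOR 0 = 25
The combined Grundy value is 25.

25


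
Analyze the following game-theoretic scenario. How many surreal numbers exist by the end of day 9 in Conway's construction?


Day 0: {|} = 0 is born. Count = 1.
Day n: the number of surreal numbers born by day n is 2^(n+1) - 1.
By day 0: 2^1 - 1 = 1
By day 1: 2^2 - 1 = 3
By day 2: 2^3 - 1 = 7
By day 3: 2^4 - 1 = 15
By day 4: 2^5 - 1 = 31
By day 5: 2^6 - 1 = 63
By day 6: 2^7 - 1 = 127
By day 7: 2^8 - 1 = 255
By day 8: 2^9 - 1 = 511
By day 9: 2^10 - 1 = 1023
By day 9: 1023 surreal numbers.

1023


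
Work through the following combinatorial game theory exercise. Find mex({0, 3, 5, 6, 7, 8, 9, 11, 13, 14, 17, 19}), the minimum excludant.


Set = {0, 3, 5, 6, 7, 8, 9, 11, 13, 14, 17, 19}
0 is in the set.
1 is NOT in the set. This is the mex.
mex = 1

1


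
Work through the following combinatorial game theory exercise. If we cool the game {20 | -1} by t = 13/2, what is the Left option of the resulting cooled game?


Original game: {20 | -1} (a switch {a | b} with a > b).
Cooling by t (for t below the temperature (a - b)/2 = 21/2) taxes each move by t: {a | b} cooled by t is {a - t | b + t}.
Cooling amount: t = 13/2
Cooled Left option: 20 - 13/2 = 27/2
Cooled Right option: -1 + 13/2 = 11/2
Cooled game: {27/2 | 11/2}
Left option = 27/2

27/2


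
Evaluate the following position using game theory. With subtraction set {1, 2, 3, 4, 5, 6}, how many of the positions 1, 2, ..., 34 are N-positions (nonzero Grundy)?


Subtraction set S = {1, 2, 3, 4, 5, 6}, so G(n) = n mod 7.
G(n) = 0 when n is a multiple of 7.
Multiples of 7 in [1, 34]: 4
N-positions (nonzero Grundy) = 34 - 4 = 30

30


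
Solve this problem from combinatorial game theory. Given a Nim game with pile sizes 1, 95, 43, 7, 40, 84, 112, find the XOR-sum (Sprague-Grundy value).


We need the XOR (exclusive or) of all pile sizes.
After XOR-ing pile 1 (size 1): 0 XOR 1 = 1
After XOR-ing pile 2 (size 95): 1 XOR 95 = 94
After XOR-ing pile 3 (size 43): 94 XOR 43 = 117
After XOR-ing pile 4 (size 7): 117 XOR 7 = 114
After XOR-ing pile 5 (size 40): 114 XOR 40 = 90
After XOR-ing pile 6 (size 84): 90 XOR 84 = 14
After XOR-ing pile 7 (size 112): 14 XOR 112 = 126
The Nim-value of this position is 126.

126


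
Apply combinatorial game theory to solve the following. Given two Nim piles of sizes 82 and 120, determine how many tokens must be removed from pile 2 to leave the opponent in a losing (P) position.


Piles: 82 and 120
Current XOR: 82 XOR 120 = 42 (non-zero, so this is an N-position).
To make the XOR zero, we need to find a move that balances the piles.
For pile 2 (size 120): target = 120 XOR 42 = 82
We reduce pile 2 from 120 to 82.
Tokens removed: 120 - 82 = 38
Verification: 82 XOR 82 = 0

38
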